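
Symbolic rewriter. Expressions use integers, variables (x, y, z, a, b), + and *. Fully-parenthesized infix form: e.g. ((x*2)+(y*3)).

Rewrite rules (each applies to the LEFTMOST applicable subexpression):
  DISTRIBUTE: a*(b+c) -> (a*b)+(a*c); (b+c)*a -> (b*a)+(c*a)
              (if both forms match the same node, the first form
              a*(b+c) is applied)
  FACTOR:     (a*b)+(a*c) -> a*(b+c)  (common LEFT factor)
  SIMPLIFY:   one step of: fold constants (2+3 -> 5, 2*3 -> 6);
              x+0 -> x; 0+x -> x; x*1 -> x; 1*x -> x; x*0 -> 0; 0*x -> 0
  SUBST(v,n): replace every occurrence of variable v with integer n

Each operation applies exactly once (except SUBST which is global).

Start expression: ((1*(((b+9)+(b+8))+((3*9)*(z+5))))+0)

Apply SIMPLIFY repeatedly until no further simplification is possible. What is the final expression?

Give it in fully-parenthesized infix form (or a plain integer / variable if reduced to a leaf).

Start: ((1*(((b+9)+(b+8))+((3*9)*(z+5))))+0)
Step 1: at root: ((1*(((b+9)+(b+8))+((3*9)*(z+5))))+0) -> (1*(((b+9)+(b+8))+((3*9)*(z+5)))); overall: ((1*(((b+9)+(b+8))+((3*9)*(z+5))))+0) -> (1*(((b+9)+(b+8))+((3*9)*(z+5))))
Step 2: at root: (1*(((b+9)+(b+8))+((3*9)*(z+5)))) -> (((b+9)+(b+8))+((3*9)*(z+5))); overall: (1*(((b+9)+(b+8))+((3*9)*(z+5)))) -> (((b+9)+(b+8))+((3*9)*(z+5)))
Step 3: at RL: (3*9) -> 27; overall: (((b+9)+(b+8))+((3*9)*(z+5))) -> (((b+9)+(b+8))+(27*(z+5)))
Fixed point: (((b+9)+(b+8))+(27*(z+5)))

Answer: (((b+9)+(b+8))+(27*(z+5)))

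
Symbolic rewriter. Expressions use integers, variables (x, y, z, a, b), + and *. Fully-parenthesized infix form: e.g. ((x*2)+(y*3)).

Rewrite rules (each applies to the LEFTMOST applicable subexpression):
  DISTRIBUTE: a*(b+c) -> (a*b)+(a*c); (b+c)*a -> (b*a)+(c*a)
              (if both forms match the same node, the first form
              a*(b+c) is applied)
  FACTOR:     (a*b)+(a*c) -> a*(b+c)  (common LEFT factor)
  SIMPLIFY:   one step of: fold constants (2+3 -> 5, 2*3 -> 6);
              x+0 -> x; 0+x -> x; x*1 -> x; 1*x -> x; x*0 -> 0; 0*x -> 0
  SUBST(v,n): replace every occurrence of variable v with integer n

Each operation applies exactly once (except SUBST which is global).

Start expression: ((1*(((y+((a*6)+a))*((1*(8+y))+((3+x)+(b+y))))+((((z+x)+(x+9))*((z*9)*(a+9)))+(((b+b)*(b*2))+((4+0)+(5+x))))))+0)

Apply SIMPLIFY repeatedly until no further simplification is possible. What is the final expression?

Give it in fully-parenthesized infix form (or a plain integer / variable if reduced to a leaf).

Answer: (((y+((a*6)+a))*((8+y)+((3+x)+(b+y))))+((((z+x)+(x+9))*((z*9)*(a+9)))+(((b+b)*(b*2))+(4+(5+x)))))

Derivation:
Start: ((1*(((y+((a*6)+a))*((1*(8+y))+((3+x)+(b+y))))+((((z+x)+(x+9))*((z*9)*(a+9)))+(((b+b)*(b*2))+((4+0)+(5+x))))))+0)
Step 1: at root: ((1*(((y+((a*6)+a))*((1*(8+y))+((3+x)+(b+y))))+((((z+x)+(x+9))*((z*9)*(a+9)))+(((b+b)*(b*2))+((4+0)+(5+x))))))+0) -> (1*(((y+((a*6)+a))*((1*(8+y))+((3+x)+(b+y))))+((((z+x)+(x+9))*((z*9)*(a+9)))+(((b+b)*(b*2))+((4+0)+(5+x)))))); overall: ((1*(((y+((a*6)+a))*((1*(8+y))+((3+x)+(b+y))))+((((z+x)+(x+9))*((z*9)*(a+9)))+(((b+b)*(b*2))+((4+0)+(5+x))))))+0) -> (1*(((y+((a*6)+a))*((1*(8+y))+((3+x)+(b+y))))+((((z+x)+(x+9))*((z*9)*(a+9)))+(((b+b)*(b*2))+((4+0)+(5+x))))))
Step 2: at root: (1*(((y+((a*6)+a))*((1*(8+y))+((3+x)+(b+y))))+((((z+x)+(x+9))*((z*9)*(a+9)))+(((b+b)*(b*2))+((4+0)+(5+x)))))) -> (((y+((a*6)+a))*((1*(8+y))+((3+x)+(b+y))))+((((z+x)+(x+9))*((z*9)*(a+9)))+(((b+b)*(b*2))+((4+0)+(5+x))))); overall: (1*(((y+((a*6)+a))*((1*(8+y))+((3+x)+(b+y))))+((((z+x)+(x+9))*((z*9)*(a+9)))+(((b+b)*(b*2))+((4+0)+(5+x)))))) -> (((y+((a*6)+a))*((1*(8+y))+((3+x)+(b+y))))+((((z+x)+(x+9))*((z*9)*(a+9)))+(((b+b)*(b*2))+((4+0)+(5+x)))))
Step 3: at LRL: (1*(8+y)) -> (8+y); overall: (((y+((a*6)+a))*((1*(8+y))+((3+x)+(b+y))))+((((z+x)+(x+9))*((z*9)*(a+9)))+(((b+b)*(b*2))+((4+0)+(5+x))))) -> (((y+((a*6)+a))*((8+y)+((3+x)+(b+y))))+((((z+x)+(x+9))*((z*9)*(a+9)))+(((b+b)*(b*2))+((4+0)+(5+x)))))
Step 4: at RRRL: (4+0) -> 4; overall: (((y+((a*6)+a))*((8+y)+((3+x)+(b+y))))+((((z+x)+(x+9))*((z*9)*(a+9)))+(((b+b)*(b*2))+((4+0)+(5+x))))) -> (((y+((a*6)+a))*((8+y)+((3+x)+(b+y))))+((((z+x)+(x+9))*((z*9)*(a+9)))+(((b+b)*(b*2))+(4+(5+x)))))
Fixed point: (((y+((a*6)+a))*((8+y)+((3+x)+(b+y))))+((((z+x)+(x+9))*((z*9)*(a+9)))+(((b+b)*(b*2))+(4+(5+x)))))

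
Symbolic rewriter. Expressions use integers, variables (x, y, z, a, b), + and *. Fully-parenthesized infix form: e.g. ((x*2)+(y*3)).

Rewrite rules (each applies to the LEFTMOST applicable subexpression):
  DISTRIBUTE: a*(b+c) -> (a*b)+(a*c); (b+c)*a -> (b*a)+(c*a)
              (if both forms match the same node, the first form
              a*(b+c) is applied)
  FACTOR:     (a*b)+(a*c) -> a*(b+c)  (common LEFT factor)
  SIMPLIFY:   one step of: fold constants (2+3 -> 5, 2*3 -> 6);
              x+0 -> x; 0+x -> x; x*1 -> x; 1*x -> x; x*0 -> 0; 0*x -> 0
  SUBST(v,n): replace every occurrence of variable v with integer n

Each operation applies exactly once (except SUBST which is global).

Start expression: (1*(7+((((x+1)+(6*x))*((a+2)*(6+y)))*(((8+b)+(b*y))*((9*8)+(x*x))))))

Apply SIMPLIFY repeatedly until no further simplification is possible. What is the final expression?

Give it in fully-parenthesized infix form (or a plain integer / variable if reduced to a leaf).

Start: (1*(7+((((x+1)+(6*x))*((a+2)*(6+y)))*(((8+b)+(b*y))*((9*8)+(x*x))))))
Step 1: at root: (1*(7+((((x+1)+(6*x))*((a+2)*(6+y)))*(((8+b)+(b*y))*((9*8)+(x*x)))))) -> (7+((((x+1)+(6*x))*((a+2)*(6+y)))*(((8+b)+(b*y))*((9*8)+(x*x))))); overall: (1*(7+((((x+1)+(6*x))*((a+2)*(6+y)))*(((8+b)+(b*y))*((9*8)+(x*x)))))) -> (7+((((x+1)+(6*x))*((a+2)*(6+y)))*(((8+b)+(b*y))*((9*8)+(x*x)))))
Step 2: at RRRL: (9*8) -> 72; overall: (7+((((x+1)+(6*x))*((a+2)*(6+y)))*(((8+b)+(b*y))*((9*8)+(x*x))))) -> (7+((((x+1)+(6*x))*((a+2)*(6+y)))*(((8+b)+(b*y))*(72+(x*x)))))
Fixed point: (7+((((x+1)+(6*x))*((a+2)*(6+y)))*(((8+b)+(b*y))*(72+(x*x)))))

Answer: (7+((((x+1)+(6*x))*((a+2)*(6+y)))*(((8+b)+(b*y))*(72+(x*x)))))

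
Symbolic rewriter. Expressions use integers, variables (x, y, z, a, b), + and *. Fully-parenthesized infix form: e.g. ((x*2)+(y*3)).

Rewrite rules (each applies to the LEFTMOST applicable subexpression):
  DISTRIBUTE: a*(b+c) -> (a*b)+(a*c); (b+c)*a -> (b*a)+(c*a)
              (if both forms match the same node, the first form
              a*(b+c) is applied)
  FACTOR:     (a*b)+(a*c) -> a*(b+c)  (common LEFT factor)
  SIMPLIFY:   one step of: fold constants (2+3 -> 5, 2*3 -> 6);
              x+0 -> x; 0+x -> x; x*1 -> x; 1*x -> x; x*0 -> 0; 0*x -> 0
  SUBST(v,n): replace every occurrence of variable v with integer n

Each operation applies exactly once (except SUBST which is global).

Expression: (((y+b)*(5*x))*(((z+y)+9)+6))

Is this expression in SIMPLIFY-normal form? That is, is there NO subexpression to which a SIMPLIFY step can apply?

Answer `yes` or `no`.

Expression: (((y+b)*(5*x))*(((z+y)+9)+6))
Scanning for simplifiable subexpressions (pre-order)...
  at root: (((y+b)*(5*x))*(((z+y)+9)+6)) (not simplifiable)
  at L: ((y+b)*(5*x)) (not simplifiable)
  at LL: (y+b) (not simplifiable)
  at LR: (5*x) (not simplifiable)
  at R: (((z+y)+9)+6) (not simplifiable)
  at RL: ((z+y)+9) (not simplifiable)
  at RLL: (z+y) (not simplifiable)
Result: no simplifiable subexpression found -> normal form.

Answer: yes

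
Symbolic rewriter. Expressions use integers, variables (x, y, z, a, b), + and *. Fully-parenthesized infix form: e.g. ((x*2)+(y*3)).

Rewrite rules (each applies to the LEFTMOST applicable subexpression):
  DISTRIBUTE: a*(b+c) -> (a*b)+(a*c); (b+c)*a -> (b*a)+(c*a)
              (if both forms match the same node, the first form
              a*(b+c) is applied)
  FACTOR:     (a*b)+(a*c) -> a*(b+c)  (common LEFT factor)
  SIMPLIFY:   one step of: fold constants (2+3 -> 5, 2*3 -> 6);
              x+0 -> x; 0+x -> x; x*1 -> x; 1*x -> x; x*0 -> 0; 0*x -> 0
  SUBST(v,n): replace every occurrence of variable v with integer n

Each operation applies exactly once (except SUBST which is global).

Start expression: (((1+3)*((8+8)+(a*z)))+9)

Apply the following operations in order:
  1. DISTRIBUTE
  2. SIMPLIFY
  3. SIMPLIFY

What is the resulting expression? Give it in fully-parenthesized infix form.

Answer: (((4*16)+((1+3)*(a*z)))+9)

Derivation:
Start: (((1+3)*((8+8)+(a*z)))+9)
Apply DISTRIBUTE at L (target: ((1+3)*((8+8)+(a*z)))): (((1+3)*((8+8)+(a*z)))+9) -> ((((1+3)*(8+8))+((1+3)*(a*z)))+9)
Apply SIMPLIFY at LLL (target: (1+3)): ((((1+3)*(8+8))+((1+3)*(a*z)))+9) -> (((4*(8+8))+((1+3)*(a*z)))+9)
Apply SIMPLIFY at LLR (target: (8+8)): (((4*(8+8))+((1+3)*(a*z)))+9) -> (((4*16)+((1+3)*(a*z)))+9)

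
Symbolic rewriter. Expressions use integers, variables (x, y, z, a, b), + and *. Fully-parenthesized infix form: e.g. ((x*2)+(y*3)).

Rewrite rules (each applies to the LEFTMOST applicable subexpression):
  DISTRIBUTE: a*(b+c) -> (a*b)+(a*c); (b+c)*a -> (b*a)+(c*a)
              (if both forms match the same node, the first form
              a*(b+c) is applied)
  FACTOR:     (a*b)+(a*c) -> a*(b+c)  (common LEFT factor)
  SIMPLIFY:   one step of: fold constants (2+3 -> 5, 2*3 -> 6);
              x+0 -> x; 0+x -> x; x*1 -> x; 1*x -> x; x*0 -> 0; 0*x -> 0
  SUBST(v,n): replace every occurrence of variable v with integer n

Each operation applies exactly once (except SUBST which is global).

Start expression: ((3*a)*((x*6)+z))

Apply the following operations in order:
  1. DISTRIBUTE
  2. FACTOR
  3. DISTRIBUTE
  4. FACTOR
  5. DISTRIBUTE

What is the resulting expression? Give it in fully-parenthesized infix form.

Start: ((3*a)*((x*6)+z))
Apply DISTRIBUTE at root (target: ((3*a)*((x*6)+z))): ((3*a)*((x*6)+z)) -> (((3*a)*(x*6))+((3*a)*z))
Apply FACTOR at root (target: (((3*a)*(x*6))+((3*a)*z))): (((3*a)*(x*6))+((3*a)*z)) -> ((3*a)*((x*6)+z))
Apply DISTRIBUTE at root (target: ((3*a)*((x*6)+z))): ((3*a)*((x*6)+z)) -> (((3*a)*(x*6))+((3*a)*z))
Apply FACTOR at root (target: (((3*a)*(x*6))+((3*a)*z))): (((3*a)*(x*6))+((3*a)*z)) -> ((3*a)*((x*6)+z))
Apply DISTRIBUTE at root (target: ((3*a)*((x*6)+z))): ((3*a)*((x*6)+z)) -> (((3*a)*(x*6))+((3*a)*z))

Answer: (((3*a)*(x*6))+((3*a)*z))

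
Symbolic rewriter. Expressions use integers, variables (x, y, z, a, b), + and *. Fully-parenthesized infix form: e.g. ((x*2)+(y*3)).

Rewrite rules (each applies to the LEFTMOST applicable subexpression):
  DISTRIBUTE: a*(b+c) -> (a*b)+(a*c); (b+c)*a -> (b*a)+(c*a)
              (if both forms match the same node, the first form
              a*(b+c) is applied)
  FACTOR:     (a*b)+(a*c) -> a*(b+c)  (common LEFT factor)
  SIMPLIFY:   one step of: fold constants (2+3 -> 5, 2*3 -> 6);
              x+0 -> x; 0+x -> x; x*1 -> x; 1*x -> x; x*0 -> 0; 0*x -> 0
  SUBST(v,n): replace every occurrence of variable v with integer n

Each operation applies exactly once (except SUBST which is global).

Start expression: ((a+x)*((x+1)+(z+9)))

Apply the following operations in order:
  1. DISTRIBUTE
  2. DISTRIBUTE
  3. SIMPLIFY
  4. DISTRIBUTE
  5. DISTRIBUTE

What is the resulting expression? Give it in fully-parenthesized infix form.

Start: ((a+x)*((x+1)+(z+9)))
Apply DISTRIBUTE at root (target: ((a+x)*((x+1)+(z+9)))): ((a+x)*((x+1)+(z+9))) -> (((a+x)*(x+1))+((a+x)*(z+9)))
Apply DISTRIBUTE at L (target: ((a+x)*(x+1))): (((a+x)*(x+1))+((a+x)*(z+9))) -> ((((a+x)*x)+((a+x)*1))+((a+x)*(z+9)))
Apply SIMPLIFY at LR (target: ((a+x)*1)): ((((a+x)*x)+((a+x)*1))+((a+x)*(z+9))) -> ((((a+x)*x)+(a+x))+((a+x)*(z+9)))
Apply DISTRIBUTE at LL (target: ((a+x)*x)): ((((a+x)*x)+(a+x))+((a+x)*(z+9))) -> ((((a*x)+(x*x))+(a+x))+((a+x)*(z+9)))
Apply DISTRIBUTE at R (target: ((a+x)*(z+9))): ((((a*x)+(x*x))+(a+x))+((a+x)*(z+9))) -> ((((a*x)+(x*x))+(a+x))+(((a+x)*z)+((a+x)*9)))

Answer: ((((a*x)+(x*x))+(a+x))+(((a+x)*z)+((a+x)*9)))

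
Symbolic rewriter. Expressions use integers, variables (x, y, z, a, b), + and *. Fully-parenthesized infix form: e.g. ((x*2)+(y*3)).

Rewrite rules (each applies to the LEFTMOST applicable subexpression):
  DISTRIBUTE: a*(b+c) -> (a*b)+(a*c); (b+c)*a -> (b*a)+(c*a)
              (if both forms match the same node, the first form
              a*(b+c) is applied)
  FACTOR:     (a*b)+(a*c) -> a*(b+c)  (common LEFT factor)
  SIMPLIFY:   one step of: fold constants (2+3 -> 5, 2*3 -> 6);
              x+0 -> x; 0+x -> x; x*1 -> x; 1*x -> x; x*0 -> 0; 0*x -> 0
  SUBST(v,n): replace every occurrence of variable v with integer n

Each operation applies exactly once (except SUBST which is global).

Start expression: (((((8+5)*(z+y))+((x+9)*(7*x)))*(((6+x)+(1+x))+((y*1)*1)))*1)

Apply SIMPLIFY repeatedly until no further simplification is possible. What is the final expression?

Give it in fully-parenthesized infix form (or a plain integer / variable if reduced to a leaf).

Start: (((((8+5)*(z+y))+((x+9)*(7*x)))*(((6+x)+(1+x))+((y*1)*1)))*1)
Step 1: at root: (((((8+5)*(z+y))+((x+9)*(7*x)))*(((6+x)+(1+x))+((y*1)*1)))*1) -> ((((8+5)*(z+y))+((x+9)*(7*x)))*(((6+x)+(1+x))+((y*1)*1))); overall: (((((8+5)*(z+y))+((x+9)*(7*x)))*(((6+x)+(1+x))+((y*1)*1)))*1) -> ((((8+5)*(z+y))+((x+9)*(7*x)))*(((6+x)+(1+x))+((y*1)*1)))
Step 2: at LLL: (8+5) -> 13; overall: ((((8+5)*(z+y))+((x+9)*(7*x)))*(((6+x)+(1+x))+((y*1)*1))) -> (((13*(z+y))+((x+9)*(7*x)))*(((6+x)+(1+x))+((y*1)*1)))
Step 3: at RR: ((y*1)*1) -> (y*1); overall: (((13*(z+y))+((x+9)*(7*x)))*(((6+x)+(1+x))+((y*1)*1))) -> (((13*(z+y))+((x+9)*(7*x)))*(((6+x)+(1+x))+(y*1)))
Step 4: at RR: (y*1) -> y; overall: (((13*(z+y))+((x+9)*(7*x)))*(((6+x)+(1+x))+(y*1))) -> (((13*(z+y))+((x+9)*(7*x)))*(((6+x)+(1+x))+y))
Fixed point: (((13*(z+y))+((x+9)*(7*x)))*(((6+x)+(1+x))+y))

Answer: (((13*(z+y))+((x+9)*(7*x)))*(((6+x)+(1+x))+y))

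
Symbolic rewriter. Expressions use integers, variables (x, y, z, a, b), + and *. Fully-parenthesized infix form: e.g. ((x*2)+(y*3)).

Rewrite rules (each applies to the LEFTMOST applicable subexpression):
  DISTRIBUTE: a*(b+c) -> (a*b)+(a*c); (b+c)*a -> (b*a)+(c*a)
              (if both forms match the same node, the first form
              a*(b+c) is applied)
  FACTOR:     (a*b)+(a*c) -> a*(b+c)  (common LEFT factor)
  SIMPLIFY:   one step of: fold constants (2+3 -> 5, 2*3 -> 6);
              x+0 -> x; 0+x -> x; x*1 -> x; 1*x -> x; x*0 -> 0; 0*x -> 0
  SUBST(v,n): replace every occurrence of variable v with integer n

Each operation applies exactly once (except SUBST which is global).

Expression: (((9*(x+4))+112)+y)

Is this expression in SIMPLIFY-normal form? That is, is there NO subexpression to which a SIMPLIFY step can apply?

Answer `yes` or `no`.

Expression: (((9*(x+4))+112)+y)
Scanning for simplifiable subexpressions (pre-order)...
  at root: (((9*(x+4))+112)+y) (not simplifiable)
  at L: ((9*(x+4))+112) (not simplifiable)
  at LL: (9*(x+4)) (not simplifiable)
  at LLR: (x+4) (not simplifiable)
Result: no simplifiable subexpression found -> normal form.

Answer: yes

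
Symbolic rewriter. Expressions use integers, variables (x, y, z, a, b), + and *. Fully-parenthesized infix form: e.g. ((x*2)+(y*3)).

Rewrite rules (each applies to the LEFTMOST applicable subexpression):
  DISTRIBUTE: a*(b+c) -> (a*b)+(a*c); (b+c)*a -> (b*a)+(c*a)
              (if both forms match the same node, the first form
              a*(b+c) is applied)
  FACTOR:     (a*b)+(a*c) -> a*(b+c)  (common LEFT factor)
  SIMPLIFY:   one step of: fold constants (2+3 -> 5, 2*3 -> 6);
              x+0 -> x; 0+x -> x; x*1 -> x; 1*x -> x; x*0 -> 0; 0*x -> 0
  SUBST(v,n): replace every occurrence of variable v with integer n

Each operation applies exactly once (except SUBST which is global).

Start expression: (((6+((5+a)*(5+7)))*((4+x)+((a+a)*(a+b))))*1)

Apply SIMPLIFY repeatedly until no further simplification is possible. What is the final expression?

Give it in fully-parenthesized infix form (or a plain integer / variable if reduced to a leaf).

Start: (((6+((5+a)*(5+7)))*((4+x)+((a+a)*(a+b))))*1)
Step 1: at root: (((6+((5+a)*(5+7)))*((4+x)+((a+a)*(a+b))))*1) -> ((6+((5+a)*(5+7)))*((4+x)+((a+a)*(a+b)))); overall: (((6+((5+a)*(5+7)))*((4+x)+((a+a)*(a+b))))*1) -> ((6+((5+a)*(5+7)))*((4+x)+((a+a)*(a+b))))
Step 2: at LRR: (5+7) -> 12; overall: ((6+((5+a)*(5+7)))*((4+x)+((a+a)*(a+b)))) -> ((6+((5+a)*12))*((4+x)+((a+a)*(a+b))))
Fixed point: ((6+((5+a)*12))*((4+x)+((a+a)*(a+b))))

Answer: ((6+((5+a)*12))*((4+x)+((a+a)*(a+b))))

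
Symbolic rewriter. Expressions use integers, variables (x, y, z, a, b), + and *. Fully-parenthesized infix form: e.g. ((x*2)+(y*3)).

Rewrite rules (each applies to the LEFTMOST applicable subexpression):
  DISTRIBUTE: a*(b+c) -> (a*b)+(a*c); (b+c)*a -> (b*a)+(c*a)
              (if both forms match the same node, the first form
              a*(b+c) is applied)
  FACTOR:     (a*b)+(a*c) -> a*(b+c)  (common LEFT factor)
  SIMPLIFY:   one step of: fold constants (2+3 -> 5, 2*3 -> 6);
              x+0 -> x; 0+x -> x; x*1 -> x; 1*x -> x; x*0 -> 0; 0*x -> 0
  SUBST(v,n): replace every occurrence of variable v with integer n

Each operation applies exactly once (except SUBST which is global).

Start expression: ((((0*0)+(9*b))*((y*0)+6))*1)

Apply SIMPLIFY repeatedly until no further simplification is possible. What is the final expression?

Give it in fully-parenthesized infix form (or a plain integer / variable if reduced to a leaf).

Answer: ((9*b)*6)

Derivation:
Start: ((((0*0)+(9*b))*((y*0)+6))*1)
Step 1: at root: ((((0*0)+(9*b))*((y*0)+6))*1) -> (((0*0)+(9*b))*((y*0)+6)); overall: ((((0*0)+(9*b))*((y*0)+6))*1) -> (((0*0)+(9*b))*((y*0)+6))
Step 2: at LL: (0*0) -> 0; overall: (((0*0)+(9*b))*((y*0)+6)) -> ((0+(9*b))*((y*0)+6))
Step 3: at L: (0+(9*b)) -> (9*b); overall: ((0+(9*b))*((y*0)+6)) -> ((9*b)*((y*0)+6))
Step 4: at RL: (y*0) -> 0; overall: ((9*b)*((y*0)+6)) -> ((9*b)*(0+6))
Step 5: at R: (0+6) -> 6; overall: ((9*b)*(0+6)) -> ((9*b)*6)
Fixed point: ((9*b)*6)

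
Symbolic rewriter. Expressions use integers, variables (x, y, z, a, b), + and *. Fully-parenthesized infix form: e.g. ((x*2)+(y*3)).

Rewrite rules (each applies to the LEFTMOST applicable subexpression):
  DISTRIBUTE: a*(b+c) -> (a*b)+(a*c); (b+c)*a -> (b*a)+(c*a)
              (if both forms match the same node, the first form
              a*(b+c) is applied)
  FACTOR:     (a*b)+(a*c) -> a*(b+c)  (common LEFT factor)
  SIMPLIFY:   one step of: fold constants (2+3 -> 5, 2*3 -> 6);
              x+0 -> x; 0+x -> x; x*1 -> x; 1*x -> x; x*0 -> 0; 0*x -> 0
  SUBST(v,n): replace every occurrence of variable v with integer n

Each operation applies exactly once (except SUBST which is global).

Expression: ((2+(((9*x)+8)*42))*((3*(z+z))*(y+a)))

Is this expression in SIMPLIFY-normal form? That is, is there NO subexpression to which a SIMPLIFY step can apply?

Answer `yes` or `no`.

Expression: ((2+(((9*x)+8)*42))*((3*(z+z))*(y+a)))
Scanning for simplifiable subexpressions (pre-order)...
  at root: ((2+(((9*x)+8)*42))*((3*(z+z))*(y+a))) (not simplifiable)
  at L: (2+(((9*x)+8)*42)) (not simplifiable)
  at LR: (((9*x)+8)*42) (not simplifiable)
  at LRL: ((9*x)+8) (not simplifiable)
  at LRLL: (9*x) (not simplifiable)
  at R: ((3*(z+z))*(y+a)) (not simplifiable)
  at RL: (3*(z+z)) (not simplifiable)
  at RLR: (z+z) (not simplifiable)
  at RR: (y+a) (not simplifiable)
Result: no simplifiable subexpression found -> normal form.

Answer: yes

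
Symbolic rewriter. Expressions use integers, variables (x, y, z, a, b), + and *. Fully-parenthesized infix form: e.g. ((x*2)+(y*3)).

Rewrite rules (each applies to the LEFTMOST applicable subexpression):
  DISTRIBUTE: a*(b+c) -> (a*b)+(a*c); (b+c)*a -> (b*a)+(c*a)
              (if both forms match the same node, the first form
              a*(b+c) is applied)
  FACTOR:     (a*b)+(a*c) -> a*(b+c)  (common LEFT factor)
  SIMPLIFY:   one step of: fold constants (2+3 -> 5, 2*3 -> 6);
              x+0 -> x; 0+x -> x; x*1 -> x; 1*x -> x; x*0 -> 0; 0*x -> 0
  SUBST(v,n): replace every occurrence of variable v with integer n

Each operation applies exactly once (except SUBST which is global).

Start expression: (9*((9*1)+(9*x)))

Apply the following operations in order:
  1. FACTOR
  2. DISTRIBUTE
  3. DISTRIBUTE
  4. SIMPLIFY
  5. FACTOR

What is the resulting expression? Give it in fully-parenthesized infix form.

Start: (9*((9*1)+(9*x)))
Apply FACTOR at R (target: ((9*1)+(9*x))): (9*((9*1)+(9*x))) -> (9*(9*(1+x)))
Apply DISTRIBUTE at R (target: (9*(1+x))): (9*(9*(1+x))) -> (9*((9*1)+(9*x)))
Apply DISTRIBUTE at root (target: (9*((9*1)+(9*x)))): (9*((9*1)+(9*x))) -> ((9*(9*1))+(9*(9*x)))
Apply SIMPLIFY at LR (target: (9*1)): ((9*(9*1))+(9*(9*x))) -> ((9*9)+(9*(9*x)))
Apply FACTOR at root (target: ((9*9)+(9*(9*x)))): ((9*9)+(9*(9*x))) -> (9*(9+(9*x)))

Answer: (9*(9+(9*x)))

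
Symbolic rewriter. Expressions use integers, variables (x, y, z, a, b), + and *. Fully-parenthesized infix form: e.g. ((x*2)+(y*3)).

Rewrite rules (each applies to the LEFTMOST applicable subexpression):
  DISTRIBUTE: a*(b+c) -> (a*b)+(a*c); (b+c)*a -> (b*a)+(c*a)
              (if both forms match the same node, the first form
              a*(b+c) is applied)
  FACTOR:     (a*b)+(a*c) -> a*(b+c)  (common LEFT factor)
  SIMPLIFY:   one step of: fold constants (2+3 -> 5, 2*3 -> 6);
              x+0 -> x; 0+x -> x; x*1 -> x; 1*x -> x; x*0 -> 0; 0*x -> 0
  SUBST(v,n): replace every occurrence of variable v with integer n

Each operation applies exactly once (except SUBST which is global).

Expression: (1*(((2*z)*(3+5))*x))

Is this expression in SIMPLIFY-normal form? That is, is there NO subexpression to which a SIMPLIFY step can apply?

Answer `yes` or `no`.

Expression: (1*(((2*z)*(3+5))*x))
Scanning for simplifiable subexpressions (pre-order)...
  at root: (1*(((2*z)*(3+5))*x)) (SIMPLIFIABLE)
  at R: (((2*z)*(3+5))*x) (not simplifiable)
  at RL: ((2*z)*(3+5)) (not simplifiable)
  at RLL: (2*z) (not simplifiable)
  at RLR: (3+5) (SIMPLIFIABLE)
Found simplifiable subexpr at path root: (1*(((2*z)*(3+5))*x))
One SIMPLIFY step would give: (((2*z)*(3+5))*x)
-> NOT in normal form.

Answer: no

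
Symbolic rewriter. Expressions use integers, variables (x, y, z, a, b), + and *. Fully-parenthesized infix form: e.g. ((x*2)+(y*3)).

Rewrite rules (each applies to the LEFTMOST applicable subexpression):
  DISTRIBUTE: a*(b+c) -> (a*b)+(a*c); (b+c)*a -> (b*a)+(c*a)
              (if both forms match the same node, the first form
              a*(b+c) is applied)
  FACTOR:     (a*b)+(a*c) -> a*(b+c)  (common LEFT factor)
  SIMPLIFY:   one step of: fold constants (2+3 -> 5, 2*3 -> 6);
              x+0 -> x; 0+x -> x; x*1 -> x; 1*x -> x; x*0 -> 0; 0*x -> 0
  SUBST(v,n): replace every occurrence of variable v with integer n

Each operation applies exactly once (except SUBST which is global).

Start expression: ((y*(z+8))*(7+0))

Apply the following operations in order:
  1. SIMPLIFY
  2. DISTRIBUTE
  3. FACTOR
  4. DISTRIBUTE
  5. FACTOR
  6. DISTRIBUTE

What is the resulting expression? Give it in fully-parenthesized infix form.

Start: ((y*(z+8))*(7+0))
Apply SIMPLIFY at R (target: (7+0)): ((y*(z+8))*(7+0)) -> ((y*(z+8))*7)
Apply DISTRIBUTE at L (target: (y*(z+8))): ((y*(z+8))*7) -> (((y*z)+(y*8))*7)
Apply FACTOR at L (target: ((y*z)+(y*8))): (((y*z)+(y*8))*7) -> ((y*(z+8))*7)
Apply DISTRIBUTE at L (target: (y*(z+8))): ((y*(z+8))*7) -> (((y*z)+(y*8))*7)
Apply FACTOR at L (target: ((y*z)+(y*8))): (((y*z)+(y*8))*7) -> ((y*(z+8))*7)
Apply DISTRIBUTE at L (target: (y*(z+8))): ((y*(z+8))*7) -> (((y*z)+(y*8))*7)

Answer: (((y*z)+(y*8))*7)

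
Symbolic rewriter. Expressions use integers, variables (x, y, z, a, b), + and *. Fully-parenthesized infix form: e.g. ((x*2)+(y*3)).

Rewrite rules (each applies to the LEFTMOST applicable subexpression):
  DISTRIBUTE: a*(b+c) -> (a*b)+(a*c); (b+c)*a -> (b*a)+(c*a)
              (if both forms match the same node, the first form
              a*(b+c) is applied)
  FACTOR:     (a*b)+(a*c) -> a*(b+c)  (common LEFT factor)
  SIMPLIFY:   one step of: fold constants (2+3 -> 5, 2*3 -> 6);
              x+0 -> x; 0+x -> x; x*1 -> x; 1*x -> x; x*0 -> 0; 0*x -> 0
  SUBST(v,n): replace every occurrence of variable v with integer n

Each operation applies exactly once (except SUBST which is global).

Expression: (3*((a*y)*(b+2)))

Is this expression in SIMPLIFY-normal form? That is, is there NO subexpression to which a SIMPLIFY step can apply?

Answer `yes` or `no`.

Answer: yes

Derivation:
Expression: (3*((a*y)*(b+2)))
Scanning for simplifiable subexpressions (pre-order)...
  at root: (3*((a*y)*(b+2))) (not simplifiable)
  at R: ((a*y)*(b+2)) (not simplifiable)
  at RL: (a*y) (not simplifiable)
  at RR: (b+2) (not simplifiable)
Result: no simplifiable subexpression found -> normal form.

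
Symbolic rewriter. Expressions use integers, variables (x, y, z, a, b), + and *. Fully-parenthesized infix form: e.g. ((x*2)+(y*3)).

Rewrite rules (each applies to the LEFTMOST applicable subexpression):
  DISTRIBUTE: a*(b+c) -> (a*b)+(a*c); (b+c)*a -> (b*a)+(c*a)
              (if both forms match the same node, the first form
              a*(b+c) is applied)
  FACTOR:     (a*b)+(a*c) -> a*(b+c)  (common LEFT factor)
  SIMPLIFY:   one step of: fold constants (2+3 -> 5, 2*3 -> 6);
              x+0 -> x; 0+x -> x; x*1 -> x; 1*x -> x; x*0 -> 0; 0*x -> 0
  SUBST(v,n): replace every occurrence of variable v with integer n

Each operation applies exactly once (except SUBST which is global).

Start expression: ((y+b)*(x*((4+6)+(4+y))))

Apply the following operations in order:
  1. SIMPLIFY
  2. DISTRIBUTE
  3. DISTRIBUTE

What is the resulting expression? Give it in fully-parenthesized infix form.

Start: ((y+b)*(x*((4+6)+(4+y))))
Apply SIMPLIFY at RRL (target: (4+6)): ((y+b)*(x*((4+6)+(4+y)))) -> ((y+b)*(x*(10+(4+y))))
Apply DISTRIBUTE at root (target: ((y+b)*(x*(10+(4+y))))): ((y+b)*(x*(10+(4+y)))) -> ((y*(x*(10+(4+y))))+(b*(x*(10+(4+y)))))
Apply DISTRIBUTE at LR (target: (x*(10+(4+y)))): ((y*(x*(10+(4+y))))+(b*(x*(10+(4+y))))) -> ((y*((x*10)+(x*(4+y))))+(b*(x*(10+(4+y)))))

Answer: ((y*((x*10)+(x*(4+y))))+(b*(x*(10+(4+y)))))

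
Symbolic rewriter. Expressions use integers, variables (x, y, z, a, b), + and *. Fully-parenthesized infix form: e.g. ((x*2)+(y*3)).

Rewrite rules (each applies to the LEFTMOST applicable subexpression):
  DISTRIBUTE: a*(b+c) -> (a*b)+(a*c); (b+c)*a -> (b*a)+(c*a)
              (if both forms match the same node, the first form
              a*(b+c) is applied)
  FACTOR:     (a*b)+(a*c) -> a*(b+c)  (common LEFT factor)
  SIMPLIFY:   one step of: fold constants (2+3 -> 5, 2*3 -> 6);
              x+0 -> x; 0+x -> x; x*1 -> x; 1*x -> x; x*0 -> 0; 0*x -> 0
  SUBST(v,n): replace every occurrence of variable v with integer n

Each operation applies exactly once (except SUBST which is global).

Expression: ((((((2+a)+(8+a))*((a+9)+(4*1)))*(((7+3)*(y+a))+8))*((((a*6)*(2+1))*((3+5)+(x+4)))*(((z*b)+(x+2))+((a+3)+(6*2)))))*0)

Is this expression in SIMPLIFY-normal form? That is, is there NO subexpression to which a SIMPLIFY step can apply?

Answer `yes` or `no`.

Expression: ((((((2+a)+(8+a))*((a+9)+(4*1)))*(((7+3)*(y+a))+8))*((((a*6)*(2+1))*((3+5)+(x+4)))*(((z*b)+(x+2))+((a+3)+(6*2)))))*0)
Scanning for simplifiable subexpressions (pre-order)...
  at root: ((((((2+a)+(8+a))*((a+9)+(4*1)))*(((7+3)*(y+a))+8))*((((a*6)*(2+1))*((3+5)+(x+4)))*(((z*b)+(x+2))+((a+3)+(6*2)))))*0) (SIMPLIFIABLE)
  at L: (((((2+a)+(8+a))*((a+9)+(4*1)))*(((7+3)*(y+a))+8))*((((a*6)*(2+1))*((3+5)+(x+4)))*(((z*b)+(x+2))+((a+3)+(6*2))))) (not simplifiable)
  at LL: ((((2+a)+(8+a))*((a+9)+(4*1)))*(((7+3)*(y+a))+8)) (not simplifiable)
  at LLL: (((2+a)+(8+a))*((a+9)+(4*1))) (not simplifiable)
  at LLLL: ((2+a)+(8+a)) (not simplifiable)
  at LLLLL: (2+a) (not simplifiable)
  at LLLLR: (8+a) (not simplifiable)
  at LLLR: ((a+9)+(4*1)) (not simplifiable)
  at LLLRL: (a+9) (not simplifiable)
  at LLLRR: (4*1) (SIMPLIFIABLE)
  at LLR: (((7+3)*(y+a))+8) (not simplifiable)
  at LLRL: ((7+3)*(y+a)) (not simplifiable)
  at LLRLL: (7+3) (SIMPLIFIABLE)
  at LLRLR: (y+a) (not simplifiable)
  at LR: ((((a*6)*(2+1))*((3+5)+(x+4)))*(((z*b)+(x+2))+((a+3)+(6*2)))) (not simplifiable)
  at LRL: (((a*6)*(2+1))*((3+5)+(x+4))) (not simplifiable)
  at LRLL: ((a*6)*(2+1)) (not simplifiable)
  at LRLLL: (a*6) (not simplifiable)
  at LRLLR: (2+1) (SIMPLIFIABLE)
  at LRLR: ((3+5)+(x+4)) (not simplifiable)
  at LRLRL: (3+5) (SIMPLIFIABLE)
  at LRLRR: (x+4) (not simplifiable)
  at LRR: (((z*b)+(x+2))+((a+3)+(6*2))) (not simplifiable)
  at LRRL: ((z*b)+(x+2)) (not simplifiable)
  at LRRLL: (z*b) (not simplifiable)
  at LRRLR: (x+2) (not simplifiable)
  at LRRR: ((a+3)+(6*2)) (not simplifiable)
  at LRRRL: (a+3) (not simplifiable)
  at LRRRR: (6*2) (SIMPLIFIABLE)
Found simplifiable subexpr at path root: ((((((2+a)+(8+a))*((a+9)+(4*1)))*(((7+3)*(y+a))+8))*((((a*6)*(2+1))*((3+5)+(x+4)))*(((z*b)+(x+2))+((a+3)+(6*2)))))*0)
One SIMPLIFY step would give: 0
-> NOT in normal form.

Answer: no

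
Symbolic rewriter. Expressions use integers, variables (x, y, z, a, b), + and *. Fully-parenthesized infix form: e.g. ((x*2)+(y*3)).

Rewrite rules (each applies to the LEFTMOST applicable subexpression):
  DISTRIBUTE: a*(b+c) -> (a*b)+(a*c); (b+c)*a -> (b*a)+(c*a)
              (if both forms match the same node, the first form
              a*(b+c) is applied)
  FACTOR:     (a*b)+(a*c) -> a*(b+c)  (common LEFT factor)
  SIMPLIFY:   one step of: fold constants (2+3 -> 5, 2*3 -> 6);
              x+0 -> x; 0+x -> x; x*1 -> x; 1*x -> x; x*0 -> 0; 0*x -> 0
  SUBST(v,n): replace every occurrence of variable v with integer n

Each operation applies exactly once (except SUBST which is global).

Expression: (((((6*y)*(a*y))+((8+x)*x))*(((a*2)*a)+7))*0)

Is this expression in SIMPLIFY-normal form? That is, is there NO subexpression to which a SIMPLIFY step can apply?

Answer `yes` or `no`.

Expression: (((((6*y)*(a*y))+((8+x)*x))*(((a*2)*a)+7))*0)
Scanning for simplifiable subexpressions (pre-order)...
  at root: (((((6*y)*(a*y))+((8+x)*x))*(((a*2)*a)+7))*0) (SIMPLIFIABLE)
  at L: ((((6*y)*(a*y))+((8+x)*x))*(((a*2)*a)+7)) (not simplifiable)
  at LL: (((6*y)*(a*y))+((8+x)*x)) (not simplifiable)
  at LLL: ((6*y)*(a*y)) (not simplifiable)
  at LLLL: (6*y) (not simplifiable)
  at LLLR: (a*y) (not simplifiable)
  at LLR: ((8+x)*x) (not simplifiable)
  at LLRL: (8+x) (not simplifiable)
  at LR: (((a*2)*a)+7) (not simplifiable)
  at LRL: ((a*2)*a) (not simplifiable)
  at LRLL: (a*2) (not simplifiable)
Found simplifiable subexpr at path root: (((((6*y)*(a*y))+((8+x)*x))*(((a*2)*a)+7))*0)
One SIMPLIFY step would give: 0
-> NOT in normal form.

Answer: no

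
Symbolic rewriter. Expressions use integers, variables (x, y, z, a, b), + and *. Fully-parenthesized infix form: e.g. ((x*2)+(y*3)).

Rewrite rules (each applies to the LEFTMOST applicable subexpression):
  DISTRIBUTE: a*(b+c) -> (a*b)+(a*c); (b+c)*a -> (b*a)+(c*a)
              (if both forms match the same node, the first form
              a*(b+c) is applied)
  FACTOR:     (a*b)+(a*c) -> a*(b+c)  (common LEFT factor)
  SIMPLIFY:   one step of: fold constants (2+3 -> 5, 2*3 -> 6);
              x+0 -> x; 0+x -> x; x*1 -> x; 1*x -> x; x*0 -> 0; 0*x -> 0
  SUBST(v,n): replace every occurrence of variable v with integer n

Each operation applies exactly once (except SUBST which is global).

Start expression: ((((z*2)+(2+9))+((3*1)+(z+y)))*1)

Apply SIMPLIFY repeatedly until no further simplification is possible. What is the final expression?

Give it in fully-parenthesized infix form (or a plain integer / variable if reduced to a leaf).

Answer: (((z*2)+11)+(3+(z+y)))

Derivation:
Start: ((((z*2)+(2+9))+((3*1)+(z+y)))*1)
Step 1: at root: ((((z*2)+(2+9))+((3*1)+(z+y)))*1) -> (((z*2)+(2+9))+((3*1)+(z+y))); overall: ((((z*2)+(2+9))+((3*1)+(z+y)))*1) -> (((z*2)+(2+9))+((3*1)+(z+y)))
Step 2: at LR: (2+9) -> 11; overall: (((z*2)+(2+9))+((3*1)+(z+y))) -> (((z*2)+11)+((3*1)+(z+y)))
Step 3: at RL: (3*1) -> 3; overall: (((z*2)+11)+((3*1)+(z+y))) -> (((z*2)+11)+(3+(z+y)))
Fixed point: (((z*2)+11)+(3+(z+y)))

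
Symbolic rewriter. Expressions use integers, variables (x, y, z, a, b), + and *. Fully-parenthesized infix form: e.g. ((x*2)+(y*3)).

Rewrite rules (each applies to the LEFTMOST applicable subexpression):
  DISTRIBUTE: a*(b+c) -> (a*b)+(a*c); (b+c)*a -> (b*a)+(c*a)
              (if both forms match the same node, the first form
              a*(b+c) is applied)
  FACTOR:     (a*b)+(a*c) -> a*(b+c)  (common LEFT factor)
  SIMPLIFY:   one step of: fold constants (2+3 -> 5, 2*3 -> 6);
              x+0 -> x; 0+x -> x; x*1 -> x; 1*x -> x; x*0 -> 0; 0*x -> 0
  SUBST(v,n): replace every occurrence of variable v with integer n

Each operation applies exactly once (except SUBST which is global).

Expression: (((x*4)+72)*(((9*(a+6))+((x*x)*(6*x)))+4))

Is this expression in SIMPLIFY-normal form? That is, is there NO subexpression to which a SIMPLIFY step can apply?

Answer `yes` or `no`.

Expression: (((x*4)+72)*(((9*(a+6))+((x*x)*(6*x)))+4))
Scanning for simplifiable subexpressions (pre-order)...
  at root: (((x*4)+72)*(((9*(a+6))+((x*x)*(6*x)))+4)) (not simplifiable)
  at L: ((x*4)+72) (not simplifiable)
  at LL: (x*4) (not simplifiable)
  at R: (((9*(a+6))+((x*x)*(6*x)))+4) (not simplifiable)
  at RL: ((9*(a+6))+((x*x)*(6*x))) (not simplifiable)
  at RLL: (9*(a+6)) (not simplifiable)
  at RLLR: (a+6) (not simplifiable)
  at RLR: ((x*x)*(6*x)) (not simplifiable)
  at RLRL: (x*x) (not simplifiable)
  at RLRR: (6*x) (not simplifiable)
Result: no simplifiable subexpression found -> normal form.

Answer: yes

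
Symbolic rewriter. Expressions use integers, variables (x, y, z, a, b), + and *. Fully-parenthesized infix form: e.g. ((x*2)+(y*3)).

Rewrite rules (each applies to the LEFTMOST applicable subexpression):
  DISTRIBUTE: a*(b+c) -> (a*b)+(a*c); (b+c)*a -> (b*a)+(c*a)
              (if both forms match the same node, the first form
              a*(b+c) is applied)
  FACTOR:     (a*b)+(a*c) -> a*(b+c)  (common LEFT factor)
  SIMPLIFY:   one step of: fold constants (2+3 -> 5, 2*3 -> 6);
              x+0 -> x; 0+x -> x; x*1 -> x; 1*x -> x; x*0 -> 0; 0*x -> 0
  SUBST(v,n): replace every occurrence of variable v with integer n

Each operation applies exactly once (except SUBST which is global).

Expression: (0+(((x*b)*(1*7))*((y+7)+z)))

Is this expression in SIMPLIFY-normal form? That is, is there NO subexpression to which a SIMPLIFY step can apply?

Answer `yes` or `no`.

Expression: (0+(((x*b)*(1*7))*((y+7)+z)))
Scanning for simplifiable subexpressions (pre-order)...
  at root: (0+(((x*b)*(1*7))*((y+7)+z))) (SIMPLIFIABLE)
  at R: (((x*b)*(1*7))*((y+7)+z)) (not simplifiable)
  at RL: ((x*b)*(1*7)) (not simplifiable)
  at RLL: (x*b) (not simplifiable)
  at RLR: (1*7) (SIMPLIFIABLE)
  at RR: ((y+7)+z) (not simplifiable)
  at RRL: (y+7) (not simplifiable)
Found simplifiable subexpr at path root: (0+(((x*b)*(1*7))*((y+7)+z)))
One SIMPLIFY step would give: (((x*b)*(1*7))*((y+7)+z))
-> NOT in normal form.

Answer: no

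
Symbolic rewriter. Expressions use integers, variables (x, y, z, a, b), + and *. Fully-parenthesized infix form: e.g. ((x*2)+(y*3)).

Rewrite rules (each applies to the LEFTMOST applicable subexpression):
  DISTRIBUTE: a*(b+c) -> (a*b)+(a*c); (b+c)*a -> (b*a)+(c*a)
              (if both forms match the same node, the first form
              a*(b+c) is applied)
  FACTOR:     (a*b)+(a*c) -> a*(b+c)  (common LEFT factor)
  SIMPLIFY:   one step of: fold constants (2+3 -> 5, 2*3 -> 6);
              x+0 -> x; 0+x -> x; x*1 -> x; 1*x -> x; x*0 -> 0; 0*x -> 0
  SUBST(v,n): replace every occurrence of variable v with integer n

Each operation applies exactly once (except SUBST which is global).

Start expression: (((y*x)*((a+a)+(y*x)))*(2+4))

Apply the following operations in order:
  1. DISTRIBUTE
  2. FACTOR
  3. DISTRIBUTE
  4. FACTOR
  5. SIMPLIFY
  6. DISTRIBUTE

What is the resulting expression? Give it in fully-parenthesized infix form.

Answer: ((((y*x)*(a+a))+((y*x)*(y*x)))*6)

Derivation:
Start: (((y*x)*((a+a)+(y*x)))*(2+4))
Apply DISTRIBUTE at root (target: (((y*x)*((a+a)+(y*x)))*(2+4))): (((y*x)*((a+a)+(y*x)))*(2+4)) -> ((((y*x)*((a+a)+(y*x)))*2)+(((y*x)*((a+a)+(y*x)))*4))
Apply FACTOR at root (target: ((((y*x)*((a+a)+(y*x)))*2)+(((y*x)*((a+a)+(y*x)))*4))): ((((y*x)*((a+a)+(y*x)))*2)+(((y*x)*((a+a)+(y*x)))*4)) -> (((y*x)*((a+a)+(y*x)))*(2+4))
Apply DISTRIBUTE at root (target: (((y*x)*((a+a)+(y*x)))*(2+4))): (((y*x)*((a+a)+(y*x)))*(2+4)) -> ((((y*x)*((a+a)+(y*x)))*2)+(((y*x)*((a+a)+(y*x)))*4))
Apply FACTOR at root (target: ((((y*x)*((a+a)+(y*x)))*2)+(((y*x)*((a+a)+(y*x)))*4))): ((((y*x)*((a+a)+(y*x)))*2)+(((y*x)*((a+a)+(y*x)))*4)) -> (((y*x)*((a+a)+(y*x)))*(2+4))
Apply SIMPLIFY at R (target: (2+4)): (((y*x)*((a+a)+(y*x)))*(2+4)) -> (((y*x)*((a+a)+(y*x)))*6)
Apply DISTRIBUTE at L (target: ((y*x)*((a+a)+(y*x)))): (((y*x)*((a+a)+(y*x)))*6) -> ((((y*x)*(a+a))+((y*x)*(y*x)))*6)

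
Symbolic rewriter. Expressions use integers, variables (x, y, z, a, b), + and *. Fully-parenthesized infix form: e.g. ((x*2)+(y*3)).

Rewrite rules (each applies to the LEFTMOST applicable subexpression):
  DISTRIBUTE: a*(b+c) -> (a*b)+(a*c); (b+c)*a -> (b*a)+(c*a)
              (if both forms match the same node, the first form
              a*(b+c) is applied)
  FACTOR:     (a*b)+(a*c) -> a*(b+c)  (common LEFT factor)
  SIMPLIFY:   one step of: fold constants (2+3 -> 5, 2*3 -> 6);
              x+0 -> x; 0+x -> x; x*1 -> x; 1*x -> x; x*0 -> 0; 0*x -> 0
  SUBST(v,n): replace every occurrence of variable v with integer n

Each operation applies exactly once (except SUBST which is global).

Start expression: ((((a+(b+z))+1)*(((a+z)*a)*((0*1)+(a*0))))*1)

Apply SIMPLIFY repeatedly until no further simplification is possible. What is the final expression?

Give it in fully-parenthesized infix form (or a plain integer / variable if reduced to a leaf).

Start: ((((a+(b+z))+1)*(((a+z)*a)*((0*1)+(a*0))))*1)
Step 1: at root: ((((a+(b+z))+1)*(((a+z)*a)*((0*1)+(a*0))))*1) -> (((a+(b+z))+1)*(((a+z)*a)*((0*1)+(a*0)))); overall: ((((a+(b+z))+1)*(((a+z)*a)*((0*1)+(a*0))))*1) -> (((a+(b+z))+1)*(((a+z)*a)*((0*1)+(a*0))))
Step 2: at RRL: (0*1) -> 0; overall: (((a+(b+z))+1)*(((a+z)*a)*((0*1)+(a*0)))) -> (((a+(b+z))+1)*(((a+z)*a)*(0+(a*0))))
Step 3: at RR: (0+(a*0)) -> (a*0); overall: (((a+(b+z))+1)*(((a+z)*a)*(0+(a*0)))) -> (((a+(b+z))+1)*(((a+z)*a)*(a*0)))
Step 4: at RR: (a*0) -> 0; overall: (((a+(b+z))+1)*(((a+z)*a)*(a*0))) -> (((a+(b+z))+1)*(((a+z)*a)*0))
Step 5: at R: (((a+z)*a)*0) -> 0; overall: (((a+(b+z))+1)*(((a+z)*a)*0)) -> (((a+(b+z))+1)*0)
Step 6: at root: (((a+(b+z))+1)*0) -> 0; overall: (((a+(b+z))+1)*0) -> 0
Fixed point: 0

Answer: 0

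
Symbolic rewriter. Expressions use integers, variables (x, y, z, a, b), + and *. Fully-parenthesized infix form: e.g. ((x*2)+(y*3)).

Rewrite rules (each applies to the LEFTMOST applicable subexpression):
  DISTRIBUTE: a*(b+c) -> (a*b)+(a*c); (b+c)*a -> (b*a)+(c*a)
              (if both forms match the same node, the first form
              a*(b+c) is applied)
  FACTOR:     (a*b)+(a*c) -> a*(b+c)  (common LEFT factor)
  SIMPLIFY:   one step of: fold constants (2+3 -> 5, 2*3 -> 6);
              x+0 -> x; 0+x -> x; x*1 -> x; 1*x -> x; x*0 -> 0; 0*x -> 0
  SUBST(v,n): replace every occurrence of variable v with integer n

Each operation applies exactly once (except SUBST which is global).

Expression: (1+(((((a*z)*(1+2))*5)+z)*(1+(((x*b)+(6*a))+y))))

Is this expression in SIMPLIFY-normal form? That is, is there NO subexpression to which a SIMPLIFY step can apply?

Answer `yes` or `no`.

Answer: no

Derivation:
Expression: (1+(((((a*z)*(1+2))*5)+z)*(1+(((x*b)+(6*a))+y))))
Scanning for simplifiable subexpressions (pre-order)...
  at root: (1+(((((a*z)*(1+2))*5)+z)*(1+(((x*b)+(6*a))+y)))) (not simplifiable)
  at R: (((((a*z)*(1+2))*5)+z)*(1+(((x*b)+(6*a))+y))) (not simplifiable)
  at RL: ((((a*z)*(1+2))*5)+z) (not simplifiable)
  at RLL: (((a*z)*(1+2))*5) (not simplifiable)
  at RLLL: ((a*z)*(1+2)) (not simplifiable)
  at RLLLL: (a*z) (not simplifiable)
  at RLLLR: (1+2) (SIMPLIFIABLE)
  at RR: (1+(((x*b)+(6*a))+y)) (not simplifiable)
  at RRR: (((x*b)+(6*a))+y) (not simplifiable)
  at RRRL: ((x*b)+(6*a)) (not simplifiable)
  at RRRLL: (x*b) (not simplifiable)
  at RRRLR: (6*a) (not simplifiable)
Found simplifiable subexpr at path RLLLR: (1+2)
One SIMPLIFY step would give: (1+(((((a*z)*3)*5)+z)*(1+(((x*b)+(6*a))+y))))
-> NOT in normal form.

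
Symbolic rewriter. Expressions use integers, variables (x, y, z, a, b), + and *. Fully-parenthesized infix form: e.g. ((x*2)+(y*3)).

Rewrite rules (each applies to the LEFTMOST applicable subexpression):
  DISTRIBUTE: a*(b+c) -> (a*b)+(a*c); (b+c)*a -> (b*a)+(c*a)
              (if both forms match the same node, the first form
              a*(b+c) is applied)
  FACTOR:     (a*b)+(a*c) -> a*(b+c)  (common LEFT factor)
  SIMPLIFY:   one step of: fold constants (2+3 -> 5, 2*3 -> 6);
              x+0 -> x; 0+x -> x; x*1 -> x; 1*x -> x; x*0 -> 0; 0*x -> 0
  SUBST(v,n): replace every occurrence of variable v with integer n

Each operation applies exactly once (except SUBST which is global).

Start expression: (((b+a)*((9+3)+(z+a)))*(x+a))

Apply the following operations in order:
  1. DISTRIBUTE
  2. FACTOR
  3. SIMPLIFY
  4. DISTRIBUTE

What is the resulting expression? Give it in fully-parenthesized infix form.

Answer: ((((b+a)*(12+(z+a)))*x)+(((b+a)*(12+(z+a)))*a))

Derivation:
Start: (((b+a)*((9+3)+(z+a)))*(x+a))
Apply DISTRIBUTE at root (target: (((b+a)*((9+3)+(z+a)))*(x+a))): (((b+a)*((9+3)+(z+a)))*(x+a)) -> ((((b+a)*((9+3)+(z+a)))*x)+(((b+a)*((9+3)+(z+a)))*a))
Apply FACTOR at root (target: ((((b+a)*((9+3)+(z+a)))*x)+(((b+a)*((9+3)+(z+a)))*a))): ((((b+a)*((9+3)+(z+a)))*x)+(((b+a)*((9+3)+(z+a)))*a)) -> (((b+a)*((9+3)+(z+a)))*(x+a))
Apply SIMPLIFY at LRL (target: (9+3)): (((b+a)*((9+3)+(z+a)))*(x+a)) -> (((b+a)*(12+(z+a)))*(x+a))
Apply DISTRIBUTE at root (target: (((b+a)*(12+(z+a)))*(x+a))): (((b+a)*(12+(z+a)))*(x+a)) -> ((((b+a)*(12+(z+a)))*x)+(((b+a)*(12+(z+a)))*a))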